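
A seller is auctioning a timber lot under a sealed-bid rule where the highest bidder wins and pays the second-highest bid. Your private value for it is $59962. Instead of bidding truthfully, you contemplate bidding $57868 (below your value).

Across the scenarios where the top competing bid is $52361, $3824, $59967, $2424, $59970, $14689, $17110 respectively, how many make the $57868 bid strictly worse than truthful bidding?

0

The deviation hurts exactly when the highest competing bid lies strictly between $57868 and $59962 — underbidding then forfeits a profitable win.
$52361: below both → same outcome either way.
$3824: below both → same outcome either way.
$59967: above both → same outcome either way.
$2424: below both → same outcome either way.
$59970: above both → same outcome either way.
$14689: below both → same outcome either way.
$17110: below both → same outcome either way.
Count: 0.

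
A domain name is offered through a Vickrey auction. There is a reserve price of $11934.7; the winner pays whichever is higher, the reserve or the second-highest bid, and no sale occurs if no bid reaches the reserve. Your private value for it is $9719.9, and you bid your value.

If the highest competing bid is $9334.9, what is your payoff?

Your bid $9719.9 is the highest bid but falls below the reserve $11934.7, so the item goes unsold. Payoff $0.

$0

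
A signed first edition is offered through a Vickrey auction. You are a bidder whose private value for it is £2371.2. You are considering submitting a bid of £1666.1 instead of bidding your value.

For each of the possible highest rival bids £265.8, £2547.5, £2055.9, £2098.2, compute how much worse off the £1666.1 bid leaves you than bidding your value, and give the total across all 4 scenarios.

The deviation costs you only when the competing bid falls strictly between £1666.1 and £2371.2; elsewhere both bids give the same outcome.
£265.8: outcomes coincide → loss £0.
£2547.5: outcomes coincide → loss £0.
£2055.9: truthful payoff £315.3, deviation payoff £0 → loss £315.3.
£2098.2: truthful payoff £273, deviation payoff £0 → loss £273.
Total loss = £315.3 + £273 = £588.3.

£588.3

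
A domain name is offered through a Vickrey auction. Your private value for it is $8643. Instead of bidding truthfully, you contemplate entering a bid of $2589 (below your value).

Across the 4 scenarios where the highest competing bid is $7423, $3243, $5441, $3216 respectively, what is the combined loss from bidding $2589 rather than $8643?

$15249

The deviation costs you only when the competing bid falls strictly between $2589 and $8643; elsewhere both bids give the same outcome.
$7423: truthful payoff $1220, deviation payoff $0 → loss $1220.
$3243: truthful payoff $5400, deviation payoff $0 → loss $5400.
$5441: truthful payoff $3202, deviation payoff $0 → loss $3202.
$3216: truthful payoff $5427, deviation payoff $0 → loss $5427.
Total loss = $1220 + $5400 + $3202 + $5427 = $15249.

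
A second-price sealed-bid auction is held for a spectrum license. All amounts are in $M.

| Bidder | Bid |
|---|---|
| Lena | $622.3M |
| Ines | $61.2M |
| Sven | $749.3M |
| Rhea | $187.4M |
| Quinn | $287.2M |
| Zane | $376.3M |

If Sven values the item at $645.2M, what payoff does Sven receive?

Highest bid: Sven at $749.3M, so Sven wins.
Second-highest bid: Lena at $622.3M — that is the price the winner pays.
Sven's payoff = value − price = $645.2M − $622.3M = $22.9M.

$22.9M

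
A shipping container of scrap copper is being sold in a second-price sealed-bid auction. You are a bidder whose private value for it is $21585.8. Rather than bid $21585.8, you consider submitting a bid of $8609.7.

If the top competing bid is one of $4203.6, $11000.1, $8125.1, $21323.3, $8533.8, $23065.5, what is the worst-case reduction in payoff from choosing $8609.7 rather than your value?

$10585.7

$4203.6: same outcome either way → loss $0.
$11000.1: truthful gives $10585.7, deviation gives $0 → loss $10585.7.
$8125.1: same outcome either way → loss $0.
$21323.3: truthful gives $262.5, deviation gives $0 → loss $262.5.
$8533.8: same outcome either way → loss $0.
$23065.5: same outcome either way → loss $0.
Maximum loss: $10585.7.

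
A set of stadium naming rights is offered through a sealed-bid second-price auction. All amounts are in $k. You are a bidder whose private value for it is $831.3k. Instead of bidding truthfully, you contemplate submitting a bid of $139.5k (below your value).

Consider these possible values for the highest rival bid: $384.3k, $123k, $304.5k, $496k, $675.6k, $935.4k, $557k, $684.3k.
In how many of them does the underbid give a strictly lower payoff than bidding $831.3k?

6

The deviation hurts exactly when the highest competing bid lies strictly between $139.5k and $831.3k — underbidding then forfeits a profitable win.
$384.3k: inside the interval → strictly worse (loss $447k).
$123k: below both → same outcome either way.
$304.5k: inside the interval → strictly worse (loss $526.8k).
$496k: inside the interval → strictly worse (loss $335.3k).
$675.6k: inside the interval → strictly worse (loss $155.7k).
$935.4k: above both → same outcome either way.
$557k: inside the interval → strictly worse (loss $274.3k).
$684.3k: inside the interval → strictly worse (loss $147k).
Count: 6.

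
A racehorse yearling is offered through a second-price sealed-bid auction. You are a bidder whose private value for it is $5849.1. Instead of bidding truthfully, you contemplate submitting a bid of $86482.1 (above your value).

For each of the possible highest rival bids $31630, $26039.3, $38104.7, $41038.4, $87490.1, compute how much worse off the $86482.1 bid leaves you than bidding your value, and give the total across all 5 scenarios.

$113416

The deviation costs you only when the competing bid falls strictly between $5849.1 and $86482.1; elsewhere both bids give the same outcome.
$31630: truthful payoff $0, deviation payoff −$25780.9 → loss $25780.9.
$26039.3: truthful payoff $0, deviation payoff −$20190.2 → loss $20190.2.
$38104.7: truthful payoff $0, deviation payoff −$32255.6 → loss $32255.6.
$41038.4: truthful payoff $0, deviation payoff −$35189.3 → loss $35189.3.
$87490.1: outcomes coincide → loss $0.
Total loss = $25780.9 + $20190.2 + $32255.6 + $35189.3 = $113416.
Truthful bidding weakly dominates here: raising your bid can only win items priced above your value, and lowering it can only forfeit items priced below.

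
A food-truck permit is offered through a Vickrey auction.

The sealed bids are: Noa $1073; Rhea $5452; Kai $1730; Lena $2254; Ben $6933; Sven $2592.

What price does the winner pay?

$5452

Highest bid: Ben at $6933, so Ben wins.
Second-highest bid: Rhea at $5452 — that is the price the winner pays.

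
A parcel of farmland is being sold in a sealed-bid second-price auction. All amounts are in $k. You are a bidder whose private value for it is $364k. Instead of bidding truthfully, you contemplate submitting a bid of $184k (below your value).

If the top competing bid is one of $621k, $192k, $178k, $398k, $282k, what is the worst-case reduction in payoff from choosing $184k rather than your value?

$621k: same outcome either way → loss $0k.
$192k: truthful gives $172k, deviation gives $0k → loss $172k.
$178k: same outcome either way → loss $0k.
$398k: same outcome either way → loss $0k.
$282k: truthful gives $82k, deviation gives $0k → loss $82k.
Maximum loss: $172k.

$172k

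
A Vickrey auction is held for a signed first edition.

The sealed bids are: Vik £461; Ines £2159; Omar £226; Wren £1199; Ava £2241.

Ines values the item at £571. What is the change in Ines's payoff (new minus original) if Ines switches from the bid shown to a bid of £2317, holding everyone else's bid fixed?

−£1670

The highest bid among the other bidders is £2241; Ines's bid doesn't change that.
Original bid £2159: Ines is not highest (top rival bid is £2241); payoff £0.
Alternative bid £2317: Ines is highest, pays the top rival bid £2241; payoff £571 − £2241 = −£1670.
Change in payoff = −£1670 − (£0) = −£1670.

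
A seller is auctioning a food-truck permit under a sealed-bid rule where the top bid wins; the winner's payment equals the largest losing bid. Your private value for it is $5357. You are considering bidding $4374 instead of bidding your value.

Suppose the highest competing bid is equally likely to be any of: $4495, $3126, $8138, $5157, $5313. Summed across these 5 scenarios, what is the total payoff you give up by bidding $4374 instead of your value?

$1106

The deviation costs you only when the competing bid falls strictly between $4374 and $5357; elsewhere both bids give the same outcome.
$4495: truthful payoff $862, deviation payoff $0 → loss $862.
$3126: outcomes coincide → loss $0.
$8138: outcomes coincide → loss $0.
$5157: truthful payoff $200, deviation payoff $0 → loss $200.
$5313: truthful payoff $44, deviation payoff $0 → loss $44.
Total loss = $862 + $200 + $44 = $1106.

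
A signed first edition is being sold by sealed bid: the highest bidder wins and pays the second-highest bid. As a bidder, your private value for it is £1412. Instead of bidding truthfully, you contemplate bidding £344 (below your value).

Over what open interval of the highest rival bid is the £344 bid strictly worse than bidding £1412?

(£344, £1412)

If the competing bid is below £344, both bids win at the same price — no difference.
If it is above £1412, both bids lose — no difference.
If it lies strictly between £344 and £1412, bidding your value wins at a price below your value (positive payoff) while bidding £344 loses (payoff 0).
So the deviation strictly hurts on the open interval (£344, £1412).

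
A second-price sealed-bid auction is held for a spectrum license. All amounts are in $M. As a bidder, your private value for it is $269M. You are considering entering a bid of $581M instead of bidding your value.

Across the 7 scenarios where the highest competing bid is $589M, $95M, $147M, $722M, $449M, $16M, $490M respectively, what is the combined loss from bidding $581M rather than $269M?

The deviation costs you only when the competing bid falls strictly between $269M and $581M; elsewhere both bids give the same outcome.
$589M: outcomes coincide → loss $0M.
$95M: outcomes coincide → loss $0M.
$147M: outcomes coincide → loss $0M.
$722M: outcomes coincide → loss $0M.
$449M: truthful payoff $0M, deviation payoff −$180M → loss $180M.
$16M: outcomes coincide → loss $0M.
$490M: truthful payoff $0M, deviation payoff −$221M → loss $221M.
Total loss = $180M + $221M = $401M.
In a second-price auction your bid sets only whether you win, not what you pay, so bidding your true value is weakly dominant.

$401M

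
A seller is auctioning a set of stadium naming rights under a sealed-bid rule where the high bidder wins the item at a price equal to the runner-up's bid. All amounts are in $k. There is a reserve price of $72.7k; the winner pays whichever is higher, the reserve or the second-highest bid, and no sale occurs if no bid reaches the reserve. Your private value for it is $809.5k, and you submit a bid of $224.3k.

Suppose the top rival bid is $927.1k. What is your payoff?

Your bid $224.3k is below the highest competing bid $927.1k, so you lose. Payoff $0k.

$0k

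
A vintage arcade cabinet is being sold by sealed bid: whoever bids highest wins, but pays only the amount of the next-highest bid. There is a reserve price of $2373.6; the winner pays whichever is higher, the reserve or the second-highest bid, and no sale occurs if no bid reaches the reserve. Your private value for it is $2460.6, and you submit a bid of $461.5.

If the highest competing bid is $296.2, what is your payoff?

Your bid $461.5 is the highest bid but falls below the reserve $2373.6, so the item goes unsold. Payoff $0.

$0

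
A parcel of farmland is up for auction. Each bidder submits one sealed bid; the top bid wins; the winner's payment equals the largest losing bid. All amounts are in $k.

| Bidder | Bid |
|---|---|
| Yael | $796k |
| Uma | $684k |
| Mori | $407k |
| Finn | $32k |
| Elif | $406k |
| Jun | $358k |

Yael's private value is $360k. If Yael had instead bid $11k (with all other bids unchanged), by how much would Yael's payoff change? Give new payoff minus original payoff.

$324k

The highest bid among the other bidders is $684k; Yael's bid doesn't change that.
Original bid $796k: Yael is highest, pays the top rival bid $684k; payoff $360k − $684k = −$324k.
Alternative bid $11k: Yael is not highest (top rival bid is $684k); payoff $0k.
Change in payoff = $0k − (−$324k) = $324k.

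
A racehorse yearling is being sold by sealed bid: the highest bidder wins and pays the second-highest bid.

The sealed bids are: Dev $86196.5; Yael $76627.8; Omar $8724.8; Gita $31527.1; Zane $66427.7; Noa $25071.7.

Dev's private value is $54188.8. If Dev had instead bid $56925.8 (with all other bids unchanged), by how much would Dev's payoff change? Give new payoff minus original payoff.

The highest bid among the other bidders is $76627.8; Dev's bid doesn't change that.
Original bid $86196.5: Dev is highest, pays the top rival bid $76627.8; payoff $54188.8 − $76627.8 = −$22439.
Alternative bid $56925.8: Dev is not highest (top rival bid is $76627.8); payoff $0.
Change in payoff = $0 − (−$22439) = $22439.

$22439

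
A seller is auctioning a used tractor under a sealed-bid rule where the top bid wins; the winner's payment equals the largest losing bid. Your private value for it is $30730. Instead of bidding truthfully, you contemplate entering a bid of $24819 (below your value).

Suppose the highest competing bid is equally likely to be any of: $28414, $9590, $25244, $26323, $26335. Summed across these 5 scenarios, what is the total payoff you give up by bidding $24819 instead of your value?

$16604

The deviation costs you only when the competing bid falls strictly between $24819 and $30730; elsewhere both bids give the same outcome.
$28414: truthful payoff $2316, deviation payoff $0 → loss $2316.
$9590: outcomes coincide → loss $0.
$25244: truthful payoff $5486, deviation payoff $0 → loss $5486.
$26323: truthful payoff $4407, deviation payoff $0 → loss $4407.
$26335: truthful payoff $4395, deviation payoff $0 → loss $4395.
Total loss = $2316 + $5486 + $4407 + $4395 = $16604.
Truthful bidding weakly dominates here: raising your bid can only win items priced above your value, and lowering it can only forfeit items priced below.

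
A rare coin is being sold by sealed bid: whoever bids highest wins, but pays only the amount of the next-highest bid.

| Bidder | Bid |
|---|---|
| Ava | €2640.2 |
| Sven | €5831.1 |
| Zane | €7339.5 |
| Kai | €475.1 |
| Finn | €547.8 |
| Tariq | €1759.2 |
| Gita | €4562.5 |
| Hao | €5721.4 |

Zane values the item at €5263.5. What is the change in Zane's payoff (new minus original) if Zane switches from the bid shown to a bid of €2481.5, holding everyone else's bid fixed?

The highest bid among the other bidders is €5831.1; Zane's bid doesn't change that.
Original bid €7339.5: Zane is highest, pays the top rival bid €5831.1; payoff €5263.5 − €5831.1 = −€567.6.
Alternative bid €2481.5: Zane is not highest (top rival bid is €5831.1); payoff €0.
Change in payoff = €0 − (−€567.6) = €567.6.

€567.6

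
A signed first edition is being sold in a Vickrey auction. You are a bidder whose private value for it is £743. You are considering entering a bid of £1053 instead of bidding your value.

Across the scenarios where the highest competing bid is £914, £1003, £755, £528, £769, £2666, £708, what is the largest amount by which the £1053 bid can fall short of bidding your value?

£914: truthful gives £0, deviation gives −£171 → loss £171.
£1003: truthful gives £0, deviation gives −£260 → loss £260.
£755: truthful gives £0, deviation gives −£12 → loss £12.
£528: same outcome either way → loss £0.
£769: truthful gives £0, deviation gives −£26 → loss £26.
£2666: same outcome either way → loss £0.
£708: same outcome either way → loss £0.
Maximum loss: £260.

£260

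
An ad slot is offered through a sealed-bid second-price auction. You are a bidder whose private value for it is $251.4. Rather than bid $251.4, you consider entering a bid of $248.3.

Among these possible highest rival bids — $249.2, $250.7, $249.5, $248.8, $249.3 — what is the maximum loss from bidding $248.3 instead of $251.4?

$2.6

$249.2: truthful gives $2.2, deviation gives $0 → loss $2.2.
$250.7: truthful gives $0.7, deviation gives $0 → loss $0.7.
$249.5: truthful gives $1.9, deviation gives $0 → loss $1.9.
$248.8: truthful gives $2.6, deviation gives $0 → loss $2.6.
$249.3: truthful gives $2.1, deviation gives $0 → loss $2.1.
Maximum loss: $2.6.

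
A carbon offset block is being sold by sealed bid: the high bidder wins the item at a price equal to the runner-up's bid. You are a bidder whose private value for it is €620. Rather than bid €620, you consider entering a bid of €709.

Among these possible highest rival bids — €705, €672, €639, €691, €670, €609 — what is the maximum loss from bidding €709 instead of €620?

€85

€705: truthful gives €0, deviation gives −€85 → loss €85.
€672: truthful gives €0, deviation gives −€52 → loss €52.
€639: truthful gives €0, deviation gives −€19 → loss €19.
€691: truthful gives €0, deviation gives −€71 → loss €71.
€670: truthful gives €0, deviation gives −€50 → loss €50.
€609: same outcome either way → loss €0.
Maximum loss: €85.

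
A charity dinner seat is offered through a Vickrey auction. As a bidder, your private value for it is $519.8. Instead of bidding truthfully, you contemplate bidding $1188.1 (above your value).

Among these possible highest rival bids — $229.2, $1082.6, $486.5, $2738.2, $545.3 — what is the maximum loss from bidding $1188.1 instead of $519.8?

$229.2: same outcome either way → loss $0.
$1082.6: truthful gives $0, deviation gives −$562.8 → loss $562.8.
$486.5: same outcome either way → loss $0.
$2738.2: same outcome either way → loss $0.
$545.3: truthful gives $0, deviation gives −$25.5 → loss $25.5.
Maximum loss: $562.8.

$562.8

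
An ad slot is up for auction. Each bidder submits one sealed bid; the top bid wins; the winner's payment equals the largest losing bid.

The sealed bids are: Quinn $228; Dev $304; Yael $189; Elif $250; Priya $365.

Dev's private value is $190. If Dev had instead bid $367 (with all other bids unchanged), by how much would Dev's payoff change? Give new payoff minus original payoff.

−$175

The highest bid among the other bidders is $365; Dev's bid doesn't change that.
Original bid $304: Dev is not highest (top rival bid is $365); payoff $0.
Alternative bid $367: Dev is highest, pays the top rival bid $365; payoff $190 − $365 = −$175.
Change in payoff = −$175 − ($0) = −$175.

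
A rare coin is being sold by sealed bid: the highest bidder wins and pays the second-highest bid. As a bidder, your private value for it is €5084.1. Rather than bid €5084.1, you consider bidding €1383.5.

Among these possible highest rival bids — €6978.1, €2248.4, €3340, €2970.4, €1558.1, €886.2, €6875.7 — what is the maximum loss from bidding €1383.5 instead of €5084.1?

€6978.1: same outcome either way → loss €0.
€2248.4: truthful gives €2835.7, deviation gives €0 → loss €2835.7.
€3340: truthful gives €1744.1, deviation gives €0 → loss €1744.1.
€2970.4: truthful gives €2113.7, deviation gives €0 → loss €2113.7.
€1558.1: truthful gives €3526, deviation gives €0 → loss €3526.
€886.2: same outcome either way → loss €0.
€6875.7: same outcome either way → loss €0.
Maximum loss: €3526.

€3526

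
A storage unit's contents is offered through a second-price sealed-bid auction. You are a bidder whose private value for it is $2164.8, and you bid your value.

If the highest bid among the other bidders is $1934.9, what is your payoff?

Your bid $2164.8 exceeds the highest competing bid $1934.9, so you win.
In a second-price auction the winner pays the second-highest bid, $1934.9.
Payoff = value − price = $2164.8 − $1934.9 = $229.9.

$229.9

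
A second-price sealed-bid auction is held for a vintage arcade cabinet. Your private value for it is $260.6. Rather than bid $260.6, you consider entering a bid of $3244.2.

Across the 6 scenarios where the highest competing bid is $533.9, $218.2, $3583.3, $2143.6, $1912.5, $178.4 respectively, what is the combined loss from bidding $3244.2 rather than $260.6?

The deviation costs you only when the competing bid falls strictly between $260.6 and $3244.2; elsewhere both bids give the same outcome.
$533.9: truthful payoff $0, deviation payoff −$273.3 → loss $273.3.
$218.2: outcomes coincide → loss $0.
$3583.3: outcomes coincide → loss $0.
$2143.6: truthful payoff $0, deviation payoff −$1883 → loss $1883.
$1912.5: truthful payoff $0, deviation payoff −$1651.9 → loss $1651.9.
$178.4: outcomes coincide → loss $0.
Total loss = $273.3 + $1883 + $1651.9 = $3808.2.
Truthful bidding weakly dominates here: raising your bid can only win items priced above your value, and lowering it can only forfeit items priced below.

$3808.2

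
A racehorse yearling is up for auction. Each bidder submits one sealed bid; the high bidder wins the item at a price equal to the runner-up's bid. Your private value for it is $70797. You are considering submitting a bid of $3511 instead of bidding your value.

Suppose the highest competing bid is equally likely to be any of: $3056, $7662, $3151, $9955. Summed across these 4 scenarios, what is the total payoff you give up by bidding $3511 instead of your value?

$123977

The deviation costs you only when the competing bid falls strictly between $3511 and $70797; elsewhere both bids give the same outcome.
$3056: outcomes coincide → loss $0.
$7662: truthful payoff $63135, deviation payoff $0 → loss $63135.
$3151: outcomes coincide → loss $0.
$9955: truthful payoff $60842, deviation payoff $0 → loss $60842.
Total loss = $63135 + $60842 = $123977.
Truthful bidding weakly dominates here: raising your bid can only win items priced above your value, and lowering it can only forfeit items priced below.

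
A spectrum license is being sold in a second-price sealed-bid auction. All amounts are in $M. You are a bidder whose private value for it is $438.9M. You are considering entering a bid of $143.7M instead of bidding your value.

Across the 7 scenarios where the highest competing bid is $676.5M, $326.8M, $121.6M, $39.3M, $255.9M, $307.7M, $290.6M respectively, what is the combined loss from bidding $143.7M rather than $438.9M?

The deviation costs you only when the competing bid falls strictly between $143.7M and $438.9M; elsewhere both bids give the same outcome.
$676.5M: outcomes coincide → loss $0M.
$326.8M: truthful payoff $112.1M, deviation payoff $0M → loss $112.1M.
$121.6M: outcomes coincide → loss $0M.
$39.3M: outcomes coincide → loss $0M.
$255.9M: truthful payoff $183M, deviation payoff $0M → loss $183M.
$307.7M: truthful payoff $131.2M, deviation payoff $0M → loss $131.2M.
$290.6M: truthful payoff $148.3M, deviation payoff $0M → loss $148.3M.
Total loss = $112.1M + $183M + $131.2M + $148.3M = $574.6M.

$574.6M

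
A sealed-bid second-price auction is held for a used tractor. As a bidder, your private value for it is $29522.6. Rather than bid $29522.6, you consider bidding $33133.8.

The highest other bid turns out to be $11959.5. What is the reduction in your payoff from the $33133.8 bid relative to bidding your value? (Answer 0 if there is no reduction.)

$0

Bidding your value $29522.6: you win (since $29522.6 > $11959.5) and pay $11959.5. Payoff $17563.1.
Bidding $33133.8: you win and pay $11959.5. Payoff $29522.6 − $11959.5 = $17563.1.
Difference = $17563.1 − $17563.1 = $0; both bids lead to the same outcome because the competing bid is below both your value and your alternative bid.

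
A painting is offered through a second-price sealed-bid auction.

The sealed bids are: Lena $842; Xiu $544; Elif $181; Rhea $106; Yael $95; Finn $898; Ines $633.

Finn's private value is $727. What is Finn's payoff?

−$115

Highest bid: Finn at $898, so Finn wins.
Second-highest bid: Lena at $842 — that is the price the winner pays.
Finn's payoff = value − price = $727 − $842 = −$115.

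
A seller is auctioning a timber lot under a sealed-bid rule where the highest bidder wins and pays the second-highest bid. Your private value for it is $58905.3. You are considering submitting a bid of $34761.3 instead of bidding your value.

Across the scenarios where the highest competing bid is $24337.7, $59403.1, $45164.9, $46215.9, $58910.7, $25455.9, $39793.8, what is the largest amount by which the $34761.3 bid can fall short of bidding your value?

$19111.5

$24337.7: same outcome either way → loss $0.
$59403.1: same outcome either way → loss $0.
$45164.9: truthful gives $13740.4, deviation gives $0 → loss $13740.4.
$46215.9: truthful gives $12689.4, deviation gives $0 → loss $12689.4.
$58910.7: same outcome either way → loss $0.
$25455.9: same outcome either way → loss $0.
$39793.8: truthful gives $19111.5, deviation gives $0 → loss $19111.5.
Maximum loss: $19111.5.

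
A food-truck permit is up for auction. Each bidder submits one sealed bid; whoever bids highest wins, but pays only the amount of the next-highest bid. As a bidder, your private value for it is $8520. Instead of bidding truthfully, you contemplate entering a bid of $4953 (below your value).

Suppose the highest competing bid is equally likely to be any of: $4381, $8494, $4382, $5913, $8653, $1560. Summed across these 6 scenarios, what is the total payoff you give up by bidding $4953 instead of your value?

$2633

The deviation costs you only when the competing bid falls strictly between $4953 and $8520; elsewhere both bids give the same outcome.
$4381: outcomes coincide → loss $0.
$8494: truthful payoff $26, deviation payoff $0 → loss $26.
$4382: outcomes coincide → loss $0.
$5913: truthful payoff $2607, deviation payoff $0 → loss $2607.
$8653: outcomes coincide → loss $0.
$1560: outcomes coincide → loss $0.
Total loss = $26 + $2607 = $2633.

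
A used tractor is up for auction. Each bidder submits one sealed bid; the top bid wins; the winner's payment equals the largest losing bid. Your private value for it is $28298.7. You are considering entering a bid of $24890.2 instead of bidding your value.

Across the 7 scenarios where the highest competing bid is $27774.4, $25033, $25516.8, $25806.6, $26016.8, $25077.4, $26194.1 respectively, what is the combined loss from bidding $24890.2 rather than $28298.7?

The deviation costs you only when the competing bid falls strictly between $24890.2 and $28298.7; elsewhere both bids give the same outcome.
$27774.4: truthful payoff $524.3, deviation payoff $0 → loss $524.3.
$25033: truthful payoff $3265.7, deviation payoff $0 → loss $3265.7.
$25516.8: truthful payoff $2781.9, deviation payoff $0 → loss $2781.9.
$25806.6: truthful payoff $2492.1, deviation payoff $0 → loss $2492.1.
$26016.8: truthful payoff $2281.9, deviation payoff $0 → loss $2281.9.
$25077.4: truthful payoff $3221.3, deviation payoff $0 → loss $3221.3.
$26194.1: truthful payoff $2104.6, deviation payoff $0 → loss $2104.6.
Total loss = $524.3 + $3265.7 + $2781.9 + $2492.1 + $2281.9 + $3221.3 + $2104.6 = $16671.8.

$16671.8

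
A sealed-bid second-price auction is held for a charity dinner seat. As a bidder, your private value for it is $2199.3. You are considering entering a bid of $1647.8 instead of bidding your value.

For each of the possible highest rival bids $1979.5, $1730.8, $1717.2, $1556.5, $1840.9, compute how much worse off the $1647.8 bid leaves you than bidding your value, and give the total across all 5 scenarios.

The deviation costs you only when the competing bid falls strictly between $1647.8 and $2199.3; elsewhere both bids give the same outcome.
$1979.5: truthful payoff $219.8, deviation payoff $0 → loss $219.8.
$1730.8: truthful payoff $468.5, deviation payoff $0 → loss $468.5.
$1717.2: truthful payoff $482.1, deviation payoff $0 → loss $482.1.
$1556.5: outcomes coincide → loss $0.
$1840.9: truthful payoff $358.4, deviation payoff $0 → loss $358.4.
Total loss = $219.8 + $468.5 + $482.1 + $358.4 = $1528.8.
Because the price is fixed by the runner-up's bid, deviating from your value can only change a good outcome into a bad one — never the reverse.

$1528.8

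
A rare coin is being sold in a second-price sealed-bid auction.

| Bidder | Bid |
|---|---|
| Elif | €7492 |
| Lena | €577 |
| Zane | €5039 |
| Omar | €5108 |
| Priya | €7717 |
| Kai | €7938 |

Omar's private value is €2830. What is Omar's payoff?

€0

Highest bid: Kai at €7938, so Kai wins.
Second-highest bid: Priya at €7717 — that is the price the winner pays.
Omar did not win, so Omar pays nothing and receives nothing: payoff €0.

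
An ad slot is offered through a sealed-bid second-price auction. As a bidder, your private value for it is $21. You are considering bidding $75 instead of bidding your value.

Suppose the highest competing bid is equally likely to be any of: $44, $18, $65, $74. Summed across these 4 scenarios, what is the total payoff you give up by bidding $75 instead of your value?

The deviation costs you only when the competing bid falls strictly between $21 and $75; elsewhere both bids give the same outcome.
$44: truthful payoff $0, deviation payoff −$23 → loss $23.
$18: outcomes coincide → loss $0.
$65: truthful payoff $0, deviation payoff −$44 → loss $44.
$74: truthful payoff $0, deviation payoff −$53 → loss $53.
Total loss = $23 + $44 + $53 = $120.

$120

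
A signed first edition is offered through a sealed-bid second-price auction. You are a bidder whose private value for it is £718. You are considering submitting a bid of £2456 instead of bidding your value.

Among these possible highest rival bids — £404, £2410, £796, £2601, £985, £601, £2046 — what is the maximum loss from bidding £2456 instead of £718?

£404: same outcome either way → loss £0.
£2410: truthful gives £0, deviation gives −£1692 → loss £1692.
£796: truthful gives £0, deviation gives −£78 → loss £78.
£2601: same outcome either way → loss £0.
£985: truthful gives £0, deviation gives −£267 → loss £267.
£601: same outcome either way → loss £0.
£2046: truthful gives £0, deviation gives −£1328 → loss £1328.
Maximum loss: £1692.

£1692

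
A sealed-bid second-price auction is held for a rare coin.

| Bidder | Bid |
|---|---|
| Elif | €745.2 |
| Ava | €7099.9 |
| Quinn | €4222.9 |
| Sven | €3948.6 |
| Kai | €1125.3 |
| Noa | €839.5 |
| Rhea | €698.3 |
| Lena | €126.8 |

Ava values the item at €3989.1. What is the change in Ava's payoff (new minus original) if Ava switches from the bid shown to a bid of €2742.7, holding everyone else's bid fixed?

€233.8

The highest bid among the other bidders is €4222.9; Ava's bid doesn't change that.
Original bid €7099.9: Ava is highest, pays the top rival bid €4222.9; payoff €3989.1 − €4222.9 = −€233.8.
Alternative bid €2742.7: Ava is not highest (top rival bid is €4222.9); payoff €0.
Change in payoff = €0 − (−€233.8) = €233.8.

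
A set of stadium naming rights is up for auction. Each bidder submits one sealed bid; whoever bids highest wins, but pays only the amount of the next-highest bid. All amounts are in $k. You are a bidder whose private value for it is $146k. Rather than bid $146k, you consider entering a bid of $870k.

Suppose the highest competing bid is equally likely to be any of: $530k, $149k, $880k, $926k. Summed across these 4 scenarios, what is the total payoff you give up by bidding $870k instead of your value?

$387k

The deviation costs you only when the competing bid falls strictly between $146k and $870k; elsewhere both bids give the same outcome.
$530k: truthful payoff $0k, deviation payoff −$384k → loss $384k.
$149k: truthful payoff $0k, deviation payoff −$3k → loss $3k.
$880k: outcomes coincide → loss $0k.
$926k: outcomes coincide → loss $0k.
Total loss = $384k + $3k = $387k.
In a second-price auction your bid sets only whether you win, not what you pay, so bidding your true value is weakly dominant.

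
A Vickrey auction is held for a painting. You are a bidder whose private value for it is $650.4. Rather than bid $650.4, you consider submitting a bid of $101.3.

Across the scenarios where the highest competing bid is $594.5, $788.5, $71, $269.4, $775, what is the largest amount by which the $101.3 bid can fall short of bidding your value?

$381

$594.5: truthful gives $55.9, deviation gives $0 → loss $55.9.
$788.5: same outcome either way → loss $0.
$71: same outcome either way → loss $0.
$269.4: truthful gives $381, deviation gives $0 → loss $381.
$775: same outcome either way → loss $0.
Maximum loss: $381.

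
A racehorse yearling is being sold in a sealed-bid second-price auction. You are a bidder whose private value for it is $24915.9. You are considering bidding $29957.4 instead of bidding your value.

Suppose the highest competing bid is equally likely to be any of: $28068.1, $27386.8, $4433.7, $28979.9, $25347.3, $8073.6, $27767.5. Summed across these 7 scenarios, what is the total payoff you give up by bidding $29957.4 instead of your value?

$12970.1

The deviation costs you only when the competing bid falls strictly between $24915.9 and $29957.4; elsewhere both bids give the same outcome.
$28068.1: truthful payoff $0, deviation payoff −$3152.2 → loss $3152.2.
$27386.8: truthful payoff $0, deviation payoff −$2470.9 → loss $2470.9.
$4433.7: outcomes coincide → loss $0.
$28979.9: truthful payoff $0, deviation payoff −$4064 → loss $4064.
$25347.3: truthful payoff $0, deviation payoff −$431.4 → loss $431.4.
$8073.6: outcomes coincide → loss $0.
$27767.5: truthful payoff $0, deviation payoff −$2851.6 → loss $2851.6.
Total loss = $3152.2 + $2470.9 + $4064 + $431.4 + $2851.6 = $12970.1.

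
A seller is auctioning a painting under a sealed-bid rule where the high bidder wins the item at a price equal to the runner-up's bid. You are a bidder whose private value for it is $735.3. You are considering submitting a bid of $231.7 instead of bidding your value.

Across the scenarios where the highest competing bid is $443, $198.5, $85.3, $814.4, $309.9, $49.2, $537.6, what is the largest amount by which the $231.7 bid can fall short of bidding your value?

$425.4

$443: truthful gives $292.3, deviation gives $0 → loss $292.3.
$198.5: same outcome either way → loss $0.
$85.3: same outcome either way → loss $0.
$814.4: same outcome either way → loss $0.
$309.9: truthful gives $425.4, deviation gives $0 → loss $425.4.
$49.2: same outcome either way → loss $0.
$537.6: truthful gives $197.7, deviation gives $0 → loss $197.7.
Maximum loss: $425.4.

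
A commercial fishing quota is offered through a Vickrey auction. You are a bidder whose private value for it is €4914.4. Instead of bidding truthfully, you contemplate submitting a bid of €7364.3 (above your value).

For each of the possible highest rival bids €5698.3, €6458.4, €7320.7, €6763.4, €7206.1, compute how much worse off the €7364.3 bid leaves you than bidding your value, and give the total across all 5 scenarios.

€8874.9

The deviation costs you only when the competing bid falls strictly between €4914.4 and €7364.3; elsewhere both bids give the same outcome.
€5698.3: truthful payoff €0, deviation payoff −€783.9 → loss €783.9.
€6458.4: truthful payoff €0, deviation payoff −€1544 → loss €1544.
€7320.7: truthful payoff €0, deviation payoff −€2406.3 → loss €2406.3.
€6763.4: truthful payoff €0, deviation payoff −€1849 → loss €1849.
€7206.1: truthful payoff €0, deviation payoff −€2291.7 → loss €2291.7.
Total loss = €783.9 + €1544 + €2406.3 + €1849 + €2291.7 = €8874.9.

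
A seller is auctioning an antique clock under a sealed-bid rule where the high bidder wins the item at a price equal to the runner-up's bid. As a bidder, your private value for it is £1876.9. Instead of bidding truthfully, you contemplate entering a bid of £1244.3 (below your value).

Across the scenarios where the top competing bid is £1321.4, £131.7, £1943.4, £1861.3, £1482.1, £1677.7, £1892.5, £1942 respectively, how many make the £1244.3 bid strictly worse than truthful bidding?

4

The deviation hurts exactly when the highest competing bid lies strictly between £1244.3 and £1876.9 — underbidding then forfeits a profitable win.
£1321.4: inside the interval → strictly worse (loss £555.5).
£131.7: below both → same outcome either way.
£1943.4: above both → same outcome either way.
£1861.3: inside the interval → strictly worse (loss £15.6).
£1482.1: inside the interval → strictly worse (loss £394.8).
£1677.7: inside the interval → strictly worse (loss £199.2).
£1892.5: above both → same outcome either way.
£1942: above both → same outcome either way.
Count: 4.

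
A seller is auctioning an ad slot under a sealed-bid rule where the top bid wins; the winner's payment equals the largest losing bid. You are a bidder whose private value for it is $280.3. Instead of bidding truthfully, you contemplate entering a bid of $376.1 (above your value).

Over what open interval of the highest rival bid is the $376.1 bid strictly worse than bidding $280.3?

($280.3, $376.1)

If the competing bid is below $280.3, both bids win at the same price — no difference.
If it is above $376.1, both bids lose — no difference.
If it lies strictly between $280.3 and $376.1, bidding your value loses (payoff 0) while bidding $376.1 wins at a price above your value (payoff negative).
So the deviation strictly hurts on the open interval ($280.3, $376.1).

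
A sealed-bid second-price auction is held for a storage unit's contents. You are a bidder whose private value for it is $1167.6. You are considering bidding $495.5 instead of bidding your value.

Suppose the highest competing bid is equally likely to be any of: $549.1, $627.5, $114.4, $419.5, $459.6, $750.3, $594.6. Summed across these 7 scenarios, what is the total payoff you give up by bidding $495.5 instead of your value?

$2148.9

The deviation costs you only when the competing bid falls strictly between $495.5 and $1167.6; elsewhere both bids give the same outcome.
$549.1: truthful payoff $618.5, deviation payoff $0 → loss $618.5.
$627.5: truthful payoff $540.1, deviation payoff $0 → loss $540.1.
$114.4: outcomes coincide → loss $0.
$419.5: outcomes coincide → loss $0.
$459.6: outcomes coincide → loss $0.
$750.3: truthful payoff $417.3, deviation payoff $0 → loss $417.3.
$594.6: truthful payoff $573, deviation payoff $0 → loss $573.
Total loss = $618.5 + $540.1 + $417.3 + $573 = $2148.9.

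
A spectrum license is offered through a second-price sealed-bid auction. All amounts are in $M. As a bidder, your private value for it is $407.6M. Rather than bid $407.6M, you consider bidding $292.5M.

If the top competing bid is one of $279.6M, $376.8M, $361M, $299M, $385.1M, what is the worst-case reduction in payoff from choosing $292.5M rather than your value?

$108.6M

$279.6M: same outcome either way → loss $0M.
$376.8M: truthful gives $30.8M, deviation gives $0M → loss $30.8M.
$361M: truthful gives $46.6M, deviation gives $0M → loss $46.6M.
$299M: truthful gives $108.6M, deviation gives $0M → loss $108.6M.
$385.1M: truthful gives $22.5M, deviation gives $0M → loss $22.5M.
Maximum loss: $108.6M.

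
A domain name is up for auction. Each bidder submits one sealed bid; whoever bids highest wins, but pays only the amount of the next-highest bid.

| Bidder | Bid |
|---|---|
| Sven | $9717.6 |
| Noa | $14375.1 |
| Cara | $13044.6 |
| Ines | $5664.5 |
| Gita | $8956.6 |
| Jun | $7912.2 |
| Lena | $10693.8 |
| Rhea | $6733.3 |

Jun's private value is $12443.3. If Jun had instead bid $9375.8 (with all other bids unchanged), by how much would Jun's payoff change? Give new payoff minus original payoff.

$0

The highest bid among the other bidders is $14375.1; Jun's bid doesn't change that.
Original bid $7912.2: Jun is not highest (top rival bid is $14375.1); payoff $0.
Alternative bid $9375.8: Jun is not highest (top rival bid is $14375.1); payoff $0.
Change in payoff = $0 − ($0) = $0.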